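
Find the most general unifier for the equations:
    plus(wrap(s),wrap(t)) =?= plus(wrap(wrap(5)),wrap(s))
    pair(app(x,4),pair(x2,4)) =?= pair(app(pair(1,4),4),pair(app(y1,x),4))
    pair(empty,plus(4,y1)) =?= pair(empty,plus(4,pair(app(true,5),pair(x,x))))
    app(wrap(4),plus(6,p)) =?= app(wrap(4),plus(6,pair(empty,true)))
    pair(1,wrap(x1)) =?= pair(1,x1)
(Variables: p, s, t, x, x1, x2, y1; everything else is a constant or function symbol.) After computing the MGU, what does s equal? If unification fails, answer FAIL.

Decompose plus/2: wrap(s) =?= wrap(wrap(5)),  wrap(t) =?= wrap(s).
Decompose wrap/1: s =?= wrap(5).
Bind s := wrap(5); substituting into the one remaining equation that mentions s gives: wrap(t) =?= wrap(wrap(5)).
Decompose wrap/1: t =?= wrap(5).
Bind t := wrap(5); no other remaining equation mentions t.
Decompose pair/2: app(x,4) =?= app(pair(1,4),4),  pair(x2,4) =?= pair(app(y1,x),4).
Decompose app/2: x =?= pair(1,4),  4 =?= 4.
Bind x := pair(1,4); substituting into the 2 remaining equations that mention x gives: pair(x2,4) =?= pair(app(y1,pair(1,4)),4),  pair(empty,plus(4,y1)) =?= pair(empty,plus(4,pair(app(true,5),pair(pair(1,4),pair(1,4))))).
Delete trivial equation 4 =?= 4.
Decompose pair/2: x2 =?= app(y1,pair(1,4)),  4 =?= 4.
Bind x2 := app(y1,pair(1,4)); no other remaining equation mentions x2.
Delete trivial equation 4 =?= 4.
Decompose pair/2: empty =?= empty,  plus(4,y1) =?= plus(4,pair(app(true,5),pair(pair(1,4),pair(1,4)))).
Delete trivial equation empty =?= empty.
Decompose plus/2: 4 =?= 4,  y1 =?= pair(app(true,5),pair(pair(1,4),pair(1,4))).
Delete trivial equation 4 =?= 4.
Bind y1 := pair(app(true,5),pair(pair(1,4),pair(1,4))); no other remaining equation mentions y1. Substituting into the earlier binding gives x2 := app(pair(app(true,5),pair(pair(1,4),pair(1,4))),pair(1,4)).
Decompose app/2: wrap(4) =?= wrap(4),  plus(6,p) =?= plus(6,pair(empty,true)).
Delete trivial equation wrap(4) =?= wrap(4).
Decompose plus/2: 6 =?= 6,  p =?= pair(empty,true).
Delete trivial equation 6 =?= 6.
Bind p := pair(empty,true); no other remaining equation mentions p.
Decompose pair/2: 1 =?= 1,  wrap(x1) =?= x1.
Delete trivial equation 1 =?= 1.
Occurs check fails: x1 occurs in wrap(x1); the equation x1 =?= wrap(x1) has no finite solution.

FAIL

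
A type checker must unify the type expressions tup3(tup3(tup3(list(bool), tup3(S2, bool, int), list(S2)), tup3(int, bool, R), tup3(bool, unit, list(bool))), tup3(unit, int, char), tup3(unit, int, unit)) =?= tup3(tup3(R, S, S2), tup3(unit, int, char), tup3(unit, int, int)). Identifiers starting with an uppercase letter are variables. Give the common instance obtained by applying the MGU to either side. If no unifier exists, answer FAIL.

FAIL

Decompose tup3/3: tup3(tup3(list(bool), tup3(S2, bool, int), list(S2)), tup3(int, bool, R), tup3(bool, unit, list(bool))) =?= tup3(R, S, S2),  tup3(unit, int, char) =?= tup3(unit, int, char),  tup3(unit, int, unit) =?= tup3(unit, int, int).
Decompose tup3/3: tup3(list(bool), tup3(S2, bool, int), list(S2)) =?= R,  tup3(int, bool, R) =?= S,  tup3(bool, unit, list(bool)) =?= S2.
Bind R := tup3(list(bool), tup3(S2, bool, int), list(S2)); substituting into the one remaining equation that mentions R gives: tup3(int, bool, tup3(list(bool), tup3(S2, bool, int), list(S2))) =?= S.
Bind S := tup3(int, bool, tup3(list(bool), tup3(S2, bool, int), list(S2))); no other remaining equation mentions S.
Bind S2 := tup3(bool, unit, list(bool)); no other remaining equation mentions S2. Substituting into the earlier bindings gives R := tup3(list(bool), tup3(tup3(bool, unit, list(bool)), bool, int), list(tup3(bool, unit, list(bool)))), S := tup3(int, bool, tup3(list(bool), tup3(tup3(bool, unit, list(bool)), bool, int), list(tup3(bool, unit, list(bool))))).
Delete trivial equation tup3(unit, int, char) =?= tup3(unit, int, char).
Decompose tup3/3: unit =?= unit,  int =?= int,  unit =?= int.
Delete trivial equation unit =?= unit.
Delete trivial equation int =?= int.
Clash: constants unit and int differ; no unifier exists.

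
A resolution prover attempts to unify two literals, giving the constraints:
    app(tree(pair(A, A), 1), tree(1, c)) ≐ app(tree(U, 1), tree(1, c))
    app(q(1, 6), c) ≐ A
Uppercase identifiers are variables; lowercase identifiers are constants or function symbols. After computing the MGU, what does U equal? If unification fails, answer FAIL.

Decompose app/2: tree(pair(A, A), 1) ≐ tree(U, 1),  tree(1, c) ≐ tree(1, c).
Decompose tree/2: pair(A, A) ≐ U,  1 ≐ 1.
Bind U := pair(A, A); no other remaining equation mentions U.
Delete trivial equation 1 ≐ 1.
Delete trivial equation tree(1, c) ≐ tree(1, c).
Bind A := app(q(1, 6), c). Substituting into the earlier binding gives U := pair(app(q(1, 6), c), app(q(1, 6), c)).
MGU = { U ↦ pair(app(q(1, 6), c), app(q(1, 6), c)), A ↦ app(q(1, 6), c) }, so U ↦ pair(app(q(1, 6), c), app(q(1, 6), c)).

pair(app(q(1, 6), c), app(q(1, 6), c))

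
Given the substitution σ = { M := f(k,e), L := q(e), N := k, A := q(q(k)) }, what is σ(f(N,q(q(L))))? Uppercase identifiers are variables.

f(k,q(q(q(e))))

Replace each occurrence of L with q(e).
Replace each occurrence of N with k.
Result: f(k,q(q(q(e)))).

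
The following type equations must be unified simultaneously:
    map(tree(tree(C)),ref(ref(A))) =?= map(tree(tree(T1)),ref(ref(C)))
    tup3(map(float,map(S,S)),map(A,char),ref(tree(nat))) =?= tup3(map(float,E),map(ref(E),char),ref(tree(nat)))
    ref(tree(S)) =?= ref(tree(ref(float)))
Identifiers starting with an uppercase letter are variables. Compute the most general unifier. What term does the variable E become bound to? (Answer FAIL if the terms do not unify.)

map(ref(float),ref(float))

Decompose map/2: tree(tree(C)) =?= tree(tree(T1)),  ref(ref(A)) =?= ref(ref(C)).
Decompose tree/1: tree(C) =?= tree(T1).
Decompose tree/1: C =?= T1.
Bind C := T1; substituting into the one remaining equation that mentions C gives: ref(ref(A)) =?= ref(ref(T1)).
Decompose ref/1: ref(A) =?= ref(T1).
Decompose ref/1: A =?= T1.
Bind A := T1; substituting into the one remaining equation that mentions A gives: tup3(map(float,map(S,S)),map(T1,char),ref(tree(nat))) =?= tup3(map(float,E),map(ref(E),char),ref(tree(nat))).
Decompose tup3/3: map(float,map(S,S)) =?= map(float,E),  map(T1,char) =?= map(ref(E),char),  ref(tree(nat)) =?= ref(tree(nat)).
Decompose map/2: float =?= float,  map(S,S) =?= E.
Delete trivial equation float =?= float.
Bind E := map(S,S); substituting into the one remaining equation that mentions E gives: map(T1,char) =?= map(ref(map(S,S)),char).
Decompose map/2: T1 =?= ref(map(S,S)),  char =?= char.
Bind T1 := ref(map(S,S)); no other remaining equation mentions T1. Substituting into the earlier bindings gives C := ref(map(S,S)), A := ref(map(S,S)).
Delete trivial equation char =?= char.
Delete trivial equation ref(tree(nat)) =?= ref(tree(nat)).
Decompose ref/1: tree(S) =?= tree(ref(float)).
Decompose tree/1: S =?= ref(float).
Bind S := ref(float). Substituting into the earlier bindings gives C := ref(map(ref(float),ref(float))), A := ref(map(ref(float),ref(float))), E := map(ref(float),ref(float)), T1 := ref(map(ref(float),ref(float))).
MGU = { C -> ref(map(ref(float),ref(float))), A -> ref(map(ref(float),ref(float))), E -> map(ref(float),ref(float)), T1 -> ref(map(ref(float),ref(float))), S -> ref(float) }, so E -> map(ref(float),ref(float)).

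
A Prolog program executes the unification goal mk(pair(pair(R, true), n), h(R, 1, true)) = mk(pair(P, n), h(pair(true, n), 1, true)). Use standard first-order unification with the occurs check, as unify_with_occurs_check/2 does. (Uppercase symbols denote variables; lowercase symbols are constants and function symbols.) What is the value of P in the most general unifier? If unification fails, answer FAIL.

Decompose mk/2: pair(pair(R, true), n) = pair(P, n),  h(R, 1, true) = h(pair(true, n), 1, true).
Decompose pair/2: pair(R, true) = P,  n = n.
Bind P := pair(R, true); no other remaining equation mentions P.
Delete trivial equation n = n.
Decompose h/3: R = pair(true, n),  1 = 1,  true = true.
Bind R := pair(true, n); no other remaining equation mentions R. Substituting into the earlier binding gives P := pair(pair(true, n), true).
Delete trivial equation 1 = 1.
Delete trivial equation true = true.
MGU = { P -> pair(pair(true, n), true), R -> pair(true, n) }, so P -> pair(pair(true, n), true).

pair(pair(true, n), true)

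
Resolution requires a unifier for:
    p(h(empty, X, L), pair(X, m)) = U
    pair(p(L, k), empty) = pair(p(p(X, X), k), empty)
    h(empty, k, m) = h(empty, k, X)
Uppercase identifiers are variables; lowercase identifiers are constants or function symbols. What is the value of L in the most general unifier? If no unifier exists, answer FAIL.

Bind U := p(h(empty, X, L), pair(X, m)); no other remaining equation mentions U.
Decompose pair/2: p(L, k) = p(p(X, X), k),  empty = empty.
Decompose p/2: L = p(X, X),  k = k.
Bind L := p(X, X); no other remaining equation mentions L. Substituting into the earlier binding gives U := p(h(empty, X, p(X, X)), pair(X, m)).
Delete trivial equation k = k.
Delete trivial equation empty = empty.
Decompose h/3: empty = empty,  k = k,  m = X.
Delete trivial equation empty = empty.
Delete trivial equation k = k.
Bind X := m. Substituting into the earlier bindings gives U := p(h(empty, m, p(m, m)), pair(m, m)), L := p(m, m).
MGU = { U := p(h(empty, m, p(m, m)), pair(m, m)), L := p(m, m), X := m }, so L := p(m, m).

p(m, m)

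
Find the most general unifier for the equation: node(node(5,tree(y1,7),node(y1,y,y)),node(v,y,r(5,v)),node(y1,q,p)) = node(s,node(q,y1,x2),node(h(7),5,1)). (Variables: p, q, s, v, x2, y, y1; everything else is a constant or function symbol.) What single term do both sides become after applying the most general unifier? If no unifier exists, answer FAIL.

Decompose node/3: node(5,tree(y1,7),node(y1,y,y)) = s,  node(v,y,r(5,v)) = node(q,y1,x2),  node(y1,q,p) = node(h(7),5,1).
Bind s := node(5,tree(y1,7),node(y1,y,y)); no other remaining equation mentions s.
Decompose node/3: v = q,  y = y1,  r(5,v) = x2.
Bind v := q; substituting into the one remaining equation that mentions v gives: r(5,q) = x2.
Bind y := y1; no other remaining equation mentions y. Substituting into the earlier binding gives s := node(5,tree(y1,7),node(y1,y1,y1)).
Bind x2 := r(5,q); no other remaining equation mentions x2.
Decompose node/3: y1 = h(7),  q = 5,  p = 1.
Bind y1 := h(7); no other remaining equation mentions y1. Substituting into the earlier bindings gives s := node(5,tree(h(7),7),node(h(7),h(7),h(7))), y := h(7).
Bind q := 5; no other remaining equation mentions q. Substituting into the earlier bindings gives v := 5, x2 := r(5,5).
Bind p := 1.
Applying the MGU to either side gives node(node(5,tree(h(7),7),node(h(7),h(7),h(7))),node(5,h(7),r(5,5)),node(h(7),5,1)).

node(node(5,tree(h(7),7),node(h(7),h(7),h(7))),node(5,h(7),r(5,5)),node(h(7),5,1))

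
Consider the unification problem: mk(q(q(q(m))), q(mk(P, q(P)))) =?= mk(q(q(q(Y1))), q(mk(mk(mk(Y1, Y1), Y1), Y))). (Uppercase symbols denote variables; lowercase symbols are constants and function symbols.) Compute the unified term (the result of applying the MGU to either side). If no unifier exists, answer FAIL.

mk(q(q(q(m))), q(mk(mk(mk(m, m), m), q(mk(mk(m, m), m)))))

Decompose mk/2: q(q(q(m))) =?= q(q(q(Y1))),  q(mk(P, q(P))) =?= q(mk(mk(mk(Y1, Y1), Y1), Y)).
Decompose q/1: q(q(m)) =?= q(q(Y1)).
Decompose q/1: q(m) =?= q(Y1).
Decompose q/1: m =?= Y1.
Bind Y1 := m; substituting into the remaining equation gives: q(mk(P, q(P))) =?= q(mk(mk(mk(m, m), m), Y)).
Decompose q/1: mk(P, q(P)) =?= mk(mk(mk(m, m), m), Y).
Decompose mk/2: P =?= mk(mk(m, m), m),  q(P) =?= Y.
Bind P := mk(mk(m, m), m); substituting into the remaining equation gives: q(mk(mk(m, m), m)) =?= Y.
Bind Y := q(mk(mk(m, m), m)).
Applying the MGU to either side gives mk(q(q(q(m))), q(mk(mk(mk(m, m), m), q(mk(mk(m, m), m))))).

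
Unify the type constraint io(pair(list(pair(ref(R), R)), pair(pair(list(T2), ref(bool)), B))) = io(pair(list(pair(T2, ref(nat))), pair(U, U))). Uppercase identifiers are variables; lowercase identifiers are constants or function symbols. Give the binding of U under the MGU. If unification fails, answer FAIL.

pair(list(ref(ref(nat))), ref(bool))

Decompose io/1: pair(list(pair(ref(R), R)), pair(pair(list(T2), ref(bool)), B)) = pair(list(pair(T2, ref(nat))), pair(U, U)).
Decompose pair/2: list(pair(ref(R), R)) = list(pair(T2, ref(nat))),  pair(pair(list(T2), ref(bool)), B) = pair(U, U).
Decompose list/1: pair(ref(R), R) = pair(T2, ref(nat)).
Decompose pair/2: ref(R) = T2,  R = ref(nat).
Bind T2 := ref(R); substituting into the one remaining equation that mentions T2 gives: pair(pair(list(ref(R)), ref(bool)), B) = pair(U, U).
Bind R := ref(nat); substituting into the remaining equation gives: pair(pair(list(ref(ref(nat))), ref(bool)), B) = pair(U, U). Substituting into the earlier binding gives T2 := ref(ref(nat)).
Decompose pair/2: pair(list(ref(ref(nat))), ref(bool)) = U,  B = U.
Bind U := pair(list(ref(ref(nat))), ref(bool)); substituting into the remaining equation gives: B = pair(list(ref(ref(nat))), ref(bool)).
Bind B := pair(list(ref(ref(nat))), ref(bool)).
MGU = { T2 ↦ ref(ref(nat)), R ↦ ref(nat), U ↦ pair(list(ref(ref(nat))), ref(bool)), B ↦ pair(list(ref(ref(nat))), ref(bool)) }, so U ↦ pair(list(ref(ref(nat))), ref(bool)).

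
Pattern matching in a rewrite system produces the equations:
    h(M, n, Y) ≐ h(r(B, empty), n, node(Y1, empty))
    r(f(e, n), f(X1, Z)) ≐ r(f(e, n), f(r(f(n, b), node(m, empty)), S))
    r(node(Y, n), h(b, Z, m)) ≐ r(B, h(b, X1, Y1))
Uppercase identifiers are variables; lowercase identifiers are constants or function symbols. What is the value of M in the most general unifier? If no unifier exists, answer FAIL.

r(node(node(m, empty), n), empty)

Decompose h/3: M ≐ r(B, empty),  n ≐ n,  Y ≐ node(Y1, empty).
Bind M := r(B, empty); no other remaining equation mentions M.
Delete trivial equation n ≐ n.
Bind Y := node(Y1, empty); substituting into the one remaining equation that mentions Y gives: r(node(node(Y1, empty), n), h(b, Z, m)) ≐ r(B, h(b, X1, Y1)).
Decompose r/2: f(e, n) ≐ f(e, n),  f(X1, Z) ≐ f(r(f(n, b), node(m, empty)), S).
Delete trivial equation f(e, n) ≐ f(e, n).
Decompose f/2: X1 ≐ r(f(n, b), node(m, empty)),  Z ≐ S.
Bind X1 := r(f(n, b), node(m, empty)); substituting into the one remaining equation that mentions X1 gives: r(node(node(Y1, empty), n), h(b, Z, m)) ≐ r(B, h(b, r(f(n, b), node(m, empty)), Y1)).
Bind Z := S; substituting into the remaining equation gives: r(node(node(Y1, empty), n), h(b, S, m)) ≐ r(B, h(b, r(f(n, b), node(m, empty)), Y1)).
Decompose r/2: node(node(Y1, empty), n) ≐ B,  h(b, S, m) ≐ h(b, r(f(n, b), node(m, empty)), Y1).
Bind B := node(node(Y1, empty), n); no other remaining equation mentions B. Substituting into the earlier binding gives M := r(node(node(Y1, empty), n), empty).
Decompose h/3: b ≐ b,  S ≐ r(f(n, b), node(m, empty)),  m ≐ Y1.
Delete trivial equation b ≐ b.
Bind S := r(f(n, b), node(m, empty)); no other remaining equation mentions S. Substituting into the earlier binding gives Z := r(f(n, b), node(m, empty)).
Bind Y1 := m. Substituting into the earlier bindings gives M := r(node(node(m, empty), n), empty), Y := node(m, empty), B := node(node(m, empty), n).
MGU = { M ↦ r(node(node(m, empty), n), empty), Y ↦ node(m, empty), X1 ↦ r(f(n, b), node(m, empty)), Z ↦ r(f(n, b), node(m, empty)), B ↦ node(node(m, empty), n), S ↦ r(f(n, b), node(m, empty)), Y1 ↦ m }, so M ↦ r(node(node(m, empty), n), empty).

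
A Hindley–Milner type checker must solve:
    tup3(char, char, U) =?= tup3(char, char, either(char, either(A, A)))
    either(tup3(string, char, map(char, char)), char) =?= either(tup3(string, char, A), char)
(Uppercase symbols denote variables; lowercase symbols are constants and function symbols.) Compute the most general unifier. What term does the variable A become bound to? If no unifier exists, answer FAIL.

Decompose tup3/3: char =?= char,  char =?= char,  U =?= either(char, either(A, A)).
Delete trivial equation char =?= char.
Delete trivial equation char =?= char.
Bind U := either(char, either(A, A)); no other remaining equation mentions U.
Decompose either/2: tup3(string, char, map(char, char)) =?= tup3(string, char, A),  char =?= char.
Decompose tup3/3: string =?= string,  char =?= char,  map(char, char) =?= A.
Delete trivial equation string =?= string.
Delete trivial equation char =?= char.
Bind A := map(char, char); no other remaining equation mentions A. Substituting into the earlier binding gives U := either(char, either(map(char, char), map(char, char))).
Delete trivial equation char =?= char.
MGU = { U -> either(char, either(map(char, char), map(char, char))), A -> map(char, char) }, so A -> map(char, char).

map(char, char)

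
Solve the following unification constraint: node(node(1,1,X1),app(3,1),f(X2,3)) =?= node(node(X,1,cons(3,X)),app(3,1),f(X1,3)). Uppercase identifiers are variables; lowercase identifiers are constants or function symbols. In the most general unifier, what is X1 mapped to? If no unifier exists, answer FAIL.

Decompose node/3: node(1,1,X1) =?= node(X,1,cons(3,X)),  app(3,1) =?= app(3,1),  f(X2,3) =?= f(X1,3).
Decompose node/3: 1 =?= X,  1 =?= 1,  X1 =?= cons(3,X).
Bind X := 1; substituting into the one remaining equation that mentions X gives: X1 =?= cons(3,1).
Delete trivial equation 1 =?= 1.
Bind X1 := cons(3,1); substituting into the one remaining equation that mentions X1 gives: f(X2,3) =?= f(cons(3,1),3).
Delete trivial equation app(3,1) =?= app(3,1).
Decompose f/2: X2 =?= cons(3,1),  3 =?= 3.
Bind X2 := cons(3,1); no other remaining equation mentions X2.
Delete trivial equation 3 =?= 3.
MGU = { X ↦ 1, X1 ↦ cons(3,1), X2 ↦ cons(3,1) }, so X1 ↦ cons(3,1).

cons(3,1)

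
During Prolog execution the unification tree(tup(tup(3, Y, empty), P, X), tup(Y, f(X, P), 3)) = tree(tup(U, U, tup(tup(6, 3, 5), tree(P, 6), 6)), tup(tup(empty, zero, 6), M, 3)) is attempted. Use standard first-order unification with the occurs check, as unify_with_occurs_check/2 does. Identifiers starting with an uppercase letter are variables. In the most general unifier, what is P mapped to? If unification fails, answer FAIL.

Decompose tree/2: tup(tup(3, Y, empty), P, X) = tup(U, U, tup(tup(6, 3, 5), tree(P, 6), 6)),  tup(Y, f(X, P), 3) = tup(tup(empty, zero, 6), M, 3).
Decompose tup/3: tup(3, Y, empty) = U,  P = U,  X = tup(tup(6, 3, 5), tree(P, 6), 6).
Bind U := tup(3, Y, empty); substituting into the one remaining equation that mentions U gives: P = tup(3, Y, empty).
Bind P := tup(3, Y, empty); substituting into the remaining equations gives: X = tup(tup(6, 3, 5), tree(tup(3, Y, empty), 6), 6),  tup(Y, f(X, tup(3, Y, empty)), 3) = tup(tup(empty, zero, 6), M, 3).
Bind X := tup(tup(6, 3, 5), tree(tup(3, Y, empty), 6), 6); substituting into the remaining equation gives: tup(Y, f(tup(tup(6, 3, 5), tree(tup(3, Y, empty), 6), 6), tup(3, Y, empty)), 3) = tup(tup(empty, zero, 6), M, 3).
Decompose tup/3: Y = tup(empty, zero, 6),  f(tup(tup(6, 3, 5), tree(tup(3, Y, empty), 6), 6), tup(3, Y, empty)) = M,  3 = 3.
Bind Y := tup(empty, zero, 6); substituting into the one remaining equation that mentions Y gives: f(tup(tup(6, 3, 5), tree(tup(3, tup(empty, zero, 6), empty), 6), 6), tup(3, tup(empty, zero, 6), empty)) = M. Substituting into the earlier bindings gives U := tup(3, tup(empty, zero, 6), empty), P := tup(3, tup(empty, zero, 6), empty), X := tup(tup(6, 3, 5), tree(tup(3, tup(empty, zero, 6), empty), 6), 6).
Bind M := f(tup(tup(6, 3, 5), tree(tup(3, tup(empty, zero, 6), empty), 6), 6), tup(3, tup(empty, zero, 6), empty)); no other remaining equation mentions M.
Delete trivial equation 3 = 3.
MGU = { U = tup(3, tup(empty, zero, 6), empty), P = tup(3, tup(empty, zero, 6), empty), X = tup(tup(6, 3, 5), tree(tup(3, tup(empty, zero, 6), empty), 6), 6), Y = tup(empty, zero, 6), M = f(tup(tup(6, 3, 5), tree(tup(3, tup(empty, zero, 6), empty), 6), 6), tup(3, tup(empty, zero, 6), empty)) }, so P = tup(3, tup(empty, zero, 6), empty).

tup(3, tup(empty, zero, 6), empty)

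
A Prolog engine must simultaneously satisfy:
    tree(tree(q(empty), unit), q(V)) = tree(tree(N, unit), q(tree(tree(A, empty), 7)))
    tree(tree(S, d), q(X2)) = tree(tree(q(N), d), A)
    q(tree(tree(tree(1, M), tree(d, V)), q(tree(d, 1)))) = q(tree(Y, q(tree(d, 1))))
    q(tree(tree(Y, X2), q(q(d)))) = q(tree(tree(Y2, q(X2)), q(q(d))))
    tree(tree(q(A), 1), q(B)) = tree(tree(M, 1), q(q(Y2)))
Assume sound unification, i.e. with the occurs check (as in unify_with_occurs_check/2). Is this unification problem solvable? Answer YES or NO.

NO

Decompose tree/2: tree(q(empty), unit) = tree(N, unit),  q(V) = q(tree(tree(A, empty), 7)).
Decompose tree/2: q(empty) = N,  unit = unit.
Bind N := q(empty); substituting into the one remaining equation that mentions N gives: tree(tree(S, d), q(X2)) = tree(tree(q(q(empty)), d), A).
Delete trivial equation unit = unit.
Decompose q/1: V = tree(tree(A, empty), 7).
Bind V := tree(tree(A, empty), 7); substituting into the one remaining equation that mentions V gives: q(tree(tree(tree(1, M), tree(d, tree(tree(A, empty), 7))), q(tree(d, 1)))) = q(tree(Y, q(tree(d, 1)))).
Decompose tree/2: tree(S, d) = tree(q(q(empty)), d),  q(X2) = A.
Decompose tree/2: S = q(q(empty)),  d = d.
Bind S := q(q(empty)); no other remaining equation mentions S.
Delete trivial equation d = d.
Bind A := q(X2); substituting into the 2 remaining equations that mention A gives: q(tree(tree(tree(1, M), tree(d, tree(tree(q(X2), empty), 7))), q(tree(d, 1)))) = q(tree(Y, q(tree(d, 1)))),  tree(tree(q(q(X2)), 1), q(B)) = tree(tree(M, 1), q(q(Y2))). Substituting into the earlier binding gives V := tree(tree(q(X2), empty), 7).
Decompose q/1: tree(tree(tree(1, M), tree(d, tree(tree(q(X2), empty), 7))), q(tree(d, 1))) = tree(Y, q(tree(d, 1))).
Decompose tree/2: tree(tree(1, M), tree(d, tree(tree(q(X2), empty), 7))) = Y,  q(tree(d, 1)) = q(tree(d, 1)).
Bind Y := tree(tree(1, M), tree(d, tree(tree(q(X2), empty), 7))); substituting into the one remaining equation that mentions Y gives: q(tree(tree(tree(tree(1, M), tree(d, tree(tree(q(X2), empty), 7))), X2), q(q(d)))) = q(tree(tree(Y2, q(X2)), q(q(d)))).
Delete trivial equation q(tree(d, 1)) = q(tree(d, 1)).
Decompose q/1: tree(tree(tree(tree(1, M), tree(d, tree(tree(q(X2), empty), 7))), X2), q(q(d))) = tree(tree(Y2, q(X2)), q(q(d))).
Decompose tree/2: tree(tree(tree(1, M), tree(d, tree(tree(q(X2), empty), 7))), X2) = tree(Y2, q(X2)),  q(q(d)) = q(q(d)).
Decompose tree/2: tree(tree(1, M), tree(d, tree(tree(q(X2), empty), 7))) = Y2,  X2 = q(X2).
Bind Y2 := tree(tree(1, M), tree(d, tree(tree(q(X2), empty), 7))); substituting into the one remaining equation that mentions Y2 gives: tree(tree(q(q(X2)), 1), q(B)) = tree(tree(M, 1), q(q(tree(tree(1, M), tree(d, tree(tree(q(X2), empty), 7)))))).
Occurs check fails: X2 occurs in q(X2); the equation X2 = q(X2) has no finite solution.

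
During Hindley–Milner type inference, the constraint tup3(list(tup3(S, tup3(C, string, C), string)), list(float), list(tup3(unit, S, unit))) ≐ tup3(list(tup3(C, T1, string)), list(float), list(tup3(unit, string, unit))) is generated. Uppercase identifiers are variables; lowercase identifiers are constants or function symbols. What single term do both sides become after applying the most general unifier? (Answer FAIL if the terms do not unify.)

Decompose tup3/3: list(tup3(S, tup3(C, string, C), string)) ≐ list(tup3(C, T1, string)),  list(float) ≐ list(float),  list(tup3(unit, S, unit)) ≐ list(tup3(unit, string, unit)).
Decompose list/1: tup3(S, tup3(C, string, C), string) ≐ tup3(C, T1, string).
Decompose tup3/3: S ≐ C,  tup3(C, string, C) ≐ T1,  string ≐ string.
Bind S := C; substituting into the one remaining equation that mentions S gives: list(tup3(unit, C, unit)) ≐ list(tup3(unit, string, unit)).
Bind T1 := tup3(C, string, C); no other remaining equation mentions T1.
Delete trivial equation string ≐ string.
Delete trivial equation list(float) ≐ list(float).
Decompose list/1: tup3(unit, C, unit) ≐ tup3(unit, string, unit).
Decompose tup3/3: unit ≐ unit,  C ≐ string,  unit ≐ unit.
Delete trivial equation unit ≐ unit.
Bind C := string; no other remaining equation mentions C. Substituting into the earlier bindings gives S := string, T1 := tup3(string, string, string).
Delete trivial equation unit ≐ unit.
Applying the MGU to either side gives tup3(list(tup3(string, tup3(string, string, string), string)), list(float), list(tup3(unit, string, unit))).

tup3(list(tup3(string, tup3(string, string, string), string)), list(float), list(tup3(unit, string, unit)))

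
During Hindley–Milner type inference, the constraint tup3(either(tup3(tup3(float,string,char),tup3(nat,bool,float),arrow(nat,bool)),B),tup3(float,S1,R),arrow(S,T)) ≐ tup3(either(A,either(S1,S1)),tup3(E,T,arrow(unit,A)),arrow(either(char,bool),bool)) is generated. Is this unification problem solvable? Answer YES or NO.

YES

Decompose tup3/3: either(tup3(tup3(float,string,char),tup3(nat,bool,float),arrow(nat,bool)),B) ≐ either(A,either(S1,S1)),  tup3(float,S1,R) ≐ tup3(E,T,arrow(unit,A)),  arrow(S,T) ≐ arrow(either(char,bool),bool).
Decompose either/2: tup3(tup3(float,string,char),tup3(nat,bool,float),arrow(nat,bool)) ≐ A,  B ≐ either(S1,S1).
Bind A := tup3(tup3(float,string,char),tup3(nat,bool,float),arrow(nat,bool)); substituting into the one remaining equation that mentions A gives: tup3(float,S1,R) ≐ tup3(E,T,arrow(unit,tup3(tup3(float,string,char),tup3(nat,bool,float),arrow(nat,bool)))).
Bind B := either(S1,S1); no other remaining equation mentions B.
Decompose tup3/3: float ≐ E,  S1 ≐ T,  R ≐ arrow(unit,tup3(tup3(float,string,char),tup3(nat,bool,float),arrow(nat,bool))).
Bind E := float; no other remaining equation mentions E.
Bind S1 := T; no other remaining equation mentions S1. Substituting into the earlier binding gives B := either(T,T).
Bind R := arrow(unit,tup3(tup3(float,string,char),tup3(nat,bool,float),arrow(nat,bool))); no other remaining equation mentions R.
Decompose arrow/2: S ≐ either(char,bool),  T ≐ bool.
Bind S := either(char,bool); no other remaining equation mentions S.
Bind T := bool. Substituting into the earlier bindings gives B := either(bool,bool), S1 := bool.
No equations remain and no clash or occurs-check failure arose, so a unifier exists.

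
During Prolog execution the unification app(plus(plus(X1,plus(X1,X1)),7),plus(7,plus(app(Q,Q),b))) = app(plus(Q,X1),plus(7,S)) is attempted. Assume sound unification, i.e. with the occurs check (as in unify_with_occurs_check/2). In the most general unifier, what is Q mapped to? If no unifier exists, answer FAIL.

plus(7,plus(7,7))

Decompose app/2: plus(plus(X1,plus(X1,X1)),7) = plus(Q,X1),  plus(7,plus(app(Q,Q),b)) = plus(7,S).
Decompose plus/2: plus(X1,plus(X1,X1)) = Q,  7 = X1.
Bind Q := plus(X1,plus(X1,X1)); substituting into the one remaining equation that mentions Q gives: plus(7,plus(app(plus(X1,plus(X1,X1)),plus(X1,plus(X1,X1))),b)) = plus(7,S).
Bind X1 := 7; substituting into the remaining equation gives: plus(7,plus(app(plus(7,plus(7,7)),plus(7,plus(7,7))),b)) = plus(7,S). Substituting into the earlier binding gives Q := plus(7,plus(7,7)).
Decompose plus/2: 7 = 7,  plus(app(plus(7,plus(7,7)),plus(7,plus(7,7))),b) = S.
Delete trivial equation 7 = 7.
Bind S := plus(app(plus(7,plus(7,7)),plus(7,plus(7,7))),b).
MGU = { Q -> plus(7,plus(7,7)), X1 -> 7, S -> plus(app(plus(7,plus(7,7)),plus(7,plus(7,7))),b) }, so Q -> plus(7,plus(7,7)).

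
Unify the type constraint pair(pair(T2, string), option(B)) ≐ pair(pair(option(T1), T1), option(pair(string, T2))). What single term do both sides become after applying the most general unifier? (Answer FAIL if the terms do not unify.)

pair(pair(option(string), string), option(pair(string, option(string))))

Decompose pair/2: pair(T2, string) ≐ pair(option(T1), T1),  option(B) ≐ option(pair(string, T2)).
Decompose pair/2: T2 ≐ option(T1),  string ≐ T1.
Bind T2 := option(T1); substituting into the one remaining equation that mentions T2 gives: option(B) ≐ option(pair(string, option(T1))).
Bind T1 := string; substituting into the remaining equation gives: option(B) ≐ option(pair(string, option(string))). Substituting into the earlier binding gives T2 := option(string).
Decompose option/1: B ≐ pair(string, option(string)).
Bind B := pair(string, option(string)).
Applying the MGU to either side gives pair(pair(option(string), string), option(pair(string, option(string)))).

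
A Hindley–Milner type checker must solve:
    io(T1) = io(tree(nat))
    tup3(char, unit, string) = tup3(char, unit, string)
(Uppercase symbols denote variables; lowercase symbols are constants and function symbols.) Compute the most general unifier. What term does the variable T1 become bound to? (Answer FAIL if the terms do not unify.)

Decompose io/1: T1 = tree(nat).
Bind T1 := tree(nat); no other remaining equation mentions T1.
Delete trivial equation tup3(char, unit, string) = tup3(char, unit, string).
MGU = { T1 -> tree(nat) }, so T1 -> tree(nat).

tree(nat)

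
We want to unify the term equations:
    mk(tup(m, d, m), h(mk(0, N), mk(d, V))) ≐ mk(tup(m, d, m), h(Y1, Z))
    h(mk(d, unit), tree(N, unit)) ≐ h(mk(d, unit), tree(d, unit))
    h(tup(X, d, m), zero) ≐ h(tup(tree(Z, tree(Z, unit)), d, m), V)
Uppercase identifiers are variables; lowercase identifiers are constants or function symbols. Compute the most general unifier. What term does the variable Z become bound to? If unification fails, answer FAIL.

mk(d, zero)

Decompose mk/2: tup(m, d, m) ≐ tup(m, d, m),  h(mk(0, N), mk(d, V)) ≐ h(Y1, Z).
Delete trivial equation tup(m, d, m) ≐ tup(m, d, m).
Decompose h/2: mk(0, N) ≐ Y1,  mk(d, V) ≐ Z.
Bind Y1 := mk(0, N); no other remaining equation mentions Y1.
Bind Z := mk(d, V); substituting into the one remaining equation that mentions Z gives: h(tup(X, d, m), zero) ≐ h(tup(tree(mk(d, V), tree(mk(d, V), unit)), d, m), V).
Decompose h/2: mk(d, unit) ≐ mk(d, unit),  tree(N, unit) ≐ tree(d, unit).
Delete trivial equation mk(d, unit) ≐ mk(d, unit).
Decompose tree/2: N ≐ d,  unit ≐ unit.
Bind N := d; no other remaining equation mentions N. Substituting into the earlier binding gives Y1 := mk(0, d).
Delete trivial equation unit ≐ unit.
Decompose h/2: tup(X, d, m) ≐ tup(tree(mk(d, V), tree(mk(d, V), unit)), d, m),  zero ≐ V.
Decompose tup/3: X ≐ tree(mk(d, V), tree(mk(d, V), unit)),  d ≐ d,  m ≐ m.
Bind X := tree(mk(d, V), tree(mk(d, V), unit)); no other remaining equation mentions X.
Delete trivial equation d ≐ d.
Delete trivial equation m ≐ m.
Bind V := zero. Substituting into the earlier bindings gives Z := mk(d, zero), X := tree(mk(d, zero), tree(mk(d, zero), unit)).
MGU = { Y1 -> mk(0, d), Z -> mk(d, zero), N -> d, X -> tree(mk(d, zero), tree(mk(d, zero), unit)), V -> zero }, so Z -> mk(d, zero).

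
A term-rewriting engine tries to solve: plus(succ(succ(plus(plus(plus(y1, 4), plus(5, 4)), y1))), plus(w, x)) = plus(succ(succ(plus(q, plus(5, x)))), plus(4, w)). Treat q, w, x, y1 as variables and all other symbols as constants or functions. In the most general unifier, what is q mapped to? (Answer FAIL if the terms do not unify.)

plus(plus(plus(5, 4), 4), plus(5, 4))

Decompose plus/2: succ(succ(plus(plus(plus(y1, 4), plus(5, 4)), y1))) = succ(succ(plus(q, plus(5, x)))),  plus(w, x) = plus(4, w).
Decompose succ/1: succ(plus(plus(plus(y1, 4), plus(5, 4)), y1)) = succ(plus(q, plus(5, x))).
Decompose succ/1: plus(plus(plus(y1, 4), plus(5, 4)), y1) = plus(q, plus(5, x)).
Decompose plus/2: plus(plus(y1, 4), plus(5, 4)) = q,  y1 = plus(5, x).
Bind q := plus(plus(y1, 4), plus(5, 4)); no other remaining equation mentions q.
Bind y1 := plus(5, x); no other remaining equation mentions y1. Substituting into the earlier binding gives q := plus(plus(plus(5, x), 4), plus(5, 4)).
Decompose plus/2: w = 4,  x = w.
Bind w := 4; substituting into the remaining equation gives: x = 4.
Bind x := 4. Substituting into the earlier bindings gives q := plus(plus(plus(5, 4), 4), plus(5, 4)), y1 := plus(5, 4).
MGU = { q := plus(plus(plus(5, 4), 4), plus(5, 4)), y1 := plus(5, 4), w := 4, x := 4 }, so q := plus(plus(plus(5, 4), 4), plus(5, 4)).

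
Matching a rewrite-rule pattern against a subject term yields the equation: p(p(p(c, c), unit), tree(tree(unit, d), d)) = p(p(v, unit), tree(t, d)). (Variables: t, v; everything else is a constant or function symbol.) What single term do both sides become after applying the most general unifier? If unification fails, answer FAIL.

Decompose p/2: p(p(c, c), unit) = p(v, unit),  tree(tree(unit, d), d) = tree(t, d).
Decompose p/2: p(c, c) = v,  unit = unit.
Bind v := p(c, c); no other remaining equation mentions v.
Delete trivial equation unit = unit.
Decompose tree/2: tree(unit, d) = t,  d = d.
Bind t := tree(unit, d); no other remaining equation mentions t.
Delete trivial equation d = d.
Applying the MGU to either side gives p(p(p(c, c), unit), tree(tree(unit, d), d)).

p(p(p(c, c), unit), tree(tree(unit, d), d))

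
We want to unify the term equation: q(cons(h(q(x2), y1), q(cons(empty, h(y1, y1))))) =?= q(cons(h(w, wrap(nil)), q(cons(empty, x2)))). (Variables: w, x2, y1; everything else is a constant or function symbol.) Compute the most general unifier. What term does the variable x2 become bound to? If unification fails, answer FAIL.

Decompose q/1: cons(h(q(x2), y1), q(cons(empty, h(y1, y1)))) =?= cons(h(w, wrap(nil)), q(cons(empty, x2))).
Decompose cons/2: h(q(x2), y1) =?= h(w, wrap(nil)),  q(cons(empty, h(y1, y1))) =?= q(cons(empty, x2)).
Decompose h/2: q(x2) =?= w,  y1 =?= wrap(nil).
Bind w := q(x2); no other remaining equation mentions w.
Bind y1 := wrap(nil); substituting into the remaining equation gives: q(cons(empty, h(wrap(nil), wrap(nil)))) =?= q(cons(empty, x2)).
Decompose q/1: cons(empty, h(wrap(nil), wrap(nil))) =?= cons(empty, x2).
Decompose cons/2: empty =?= empty,  h(wrap(nil), wrap(nil)) =?= x2.
Delete trivial equation empty =?= empty.
Bind x2 := h(wrap(nil), wrap(nil)). Substituting into the earlier binding gives w := q(h(wrap(nil), wrap(nil))).
MGU = { w ↦ q(h(wrap(nil), wrap(nil))), y1 ↦ wrap(nil), x2 ↦ h(wrap(nil), wrap(nil)) }, so x2 ↦ h(wrap(nil), wrap(nil)).

h(wrap(nil), wrap(nil))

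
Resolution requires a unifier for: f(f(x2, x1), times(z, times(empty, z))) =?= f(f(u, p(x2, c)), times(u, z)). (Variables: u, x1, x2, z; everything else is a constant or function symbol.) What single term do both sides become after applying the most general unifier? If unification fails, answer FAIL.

FAIL

Decompose f/2: f(x2, x1) =?= f(u, p(x2, c)),  times(z, times(empty, z)) =?= times(u, z).
Decompose f/2: x2 =?= u,  x1 =?= p(x2, c).
Bind x2 := u; substituting into the one remaining equation that mentions x2 gives: x1 =?= p(u, c).
Bind x1 := p(u, c); no other remaining equation mentions x1.
Decompose times/2: z =?= u,  times(empty, z) =?= z.
Bind z := u; substituting into the remaining equation gives: times(empty, u) =?= u.
Occurs check fails: u occurs in times(empty, u); the equation u =?= times(empty, u) has no finite solution.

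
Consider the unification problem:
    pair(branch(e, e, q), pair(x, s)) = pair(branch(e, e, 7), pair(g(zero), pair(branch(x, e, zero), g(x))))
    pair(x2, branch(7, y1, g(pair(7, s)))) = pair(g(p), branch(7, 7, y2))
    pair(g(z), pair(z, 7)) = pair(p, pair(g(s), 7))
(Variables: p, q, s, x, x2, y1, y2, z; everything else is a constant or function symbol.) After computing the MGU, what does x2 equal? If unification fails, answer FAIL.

g(g(g(pair(branch(g(zero), e, zero), g(g(zero))))))

Decompose pair/2: branch(e, e, q) = branch(e, e, 7),  pair(x, s) = pair(g(zero), pair(branch(x, e, zero), g(x))).
Decompose branch/3: e = e,  e = e,  q = 7.
Delete trivial equation e = e.
Delete trivial equation e = e.
Bind q := 7; no other remaining equation mentions q.
Decompose pair/2: x = g(zero),  s = pair(branch(x, e, zero), g(x)).
Bind x := g(zero); substituting into the one remaining equation that mentions x gives: s = pair(branch(g(zero), e, zero), g(g(zero))).
Bind s := pair(branch(g(zero), e, zero), g(g(zero))); substituting into the remaining equations gives: pair(x2, branch(7, y1, g(pair(7, pair(branch(g(zero), e, zero), g(g(zero))))))) = pair(g(p), branch(7, 7, y2)),  pair(g(z), pair(z, 7)) = pair(p, pair(g(pair(branch(g(zero), e, zero), g(g(zero)))), 7)).
Decompose pair/2: x2 = g(p),  branch(7, y1, g(pair(7, pair(branch(g(zero), e, zero), g(g(zero)))))) = branch(7, 7, y2).
Bind x2 := g(p); no other remaining equation mentions x2.
Decompose branch/3: 7 = 7,  y1 = 7,  g(pair(7, pair(branch(g(zero), e, zero), g(g(zero))))) = y2.
Delete trivial equation 7 = 7.
Bind y1 := 7; no other remaining equation mentions y1.
Bind y2 := g(pair(7, pair(branch(g(zero), e, zero), g(g(zero))))); no other remaining equation mentions y2.
Decompose pair/2: g(z) = p,  pair(z, 7) = pair(g(pair(branch(g(zero), e, zero), g(g(zero)))), 7).
Bind p := g(z); no other remaining equation mentions p. Substituting into the earlier binding gives x2 := g(g(z)).
Decompose pair/2: z = g(pair(branch(g(zero), e, zero), g(g(zero)))),  7 = 7.
Bind z := g(pair(branch(g(zero), e, zero), g(g(zero)))); no other remaining equation mentions z. Substituting into the earlier bindings gives x2 := g(g(g(pair(branch(g(zero), e, zero), g(g(zero)))))), p := g(g(pair(branch(g(zero), e, zero), g(g(zero))))).
Delete trivial equation 7 = 7.
MGU = { q := 7, x := g(zero), s := pair(branch(g(zero), e, zero), g(g(zero))), x2 := g(g(g(pair(branch(g(zero), e, zero), g(g(zero)))))), y1 := 7, y2 := g(pair(7, pair(branch(g(zero), e, zero), g(g(zero))))), p := g(g(pair(branch(g(zero), e, zero), g(g(zero))))), z := g(pair(branch(g(zero), e, zero), g(g(zero)))) }, so x2 := g(g(g(pair(branch(g(zero), e, zero), g(g(zero)))))).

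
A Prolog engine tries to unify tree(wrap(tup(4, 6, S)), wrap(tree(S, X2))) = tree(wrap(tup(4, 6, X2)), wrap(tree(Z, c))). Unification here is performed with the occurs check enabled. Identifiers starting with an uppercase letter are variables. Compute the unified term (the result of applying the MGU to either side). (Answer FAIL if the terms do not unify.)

tree(wrap(tup(4, 6, c)), wrap(tree(c, c)))

Decompose tree/2: wrap(tup(4, 6, S)) = wrap(tup(4, 6, X2)),  wrap(tree(S, X2)) = wrap(tree(Z, c)).
Decompose wrap/1: tup(4, 6, S) = tup(4, 6, X2).
Decompose tup/3: 4 = 4,  6 = 6,  S = X2.
Delete trivial equation 4 = 4.
Delete trivial equation 6 = 6.
Bind S := X2; substituting into the remaining equation gives: wrap(tree(X2, X2)) = wrap(tree(Z, c)).
Decompose wrap/1: tree(X2, X2) = tree(Z, c).
Decompose tree/2: X2 = Z,  X2 = c.
Bind X2 := Z; substituting into the remaining equation gives: Z = c. Substituting into the earlier binding gives S := Z.
Bind Z := c. Substituting into the earlier bindings gives S := c, X2 := c.
Applying the MGU to either side gives tree(wrap(tup(4, 6, c)), wrap(tree(c, c))).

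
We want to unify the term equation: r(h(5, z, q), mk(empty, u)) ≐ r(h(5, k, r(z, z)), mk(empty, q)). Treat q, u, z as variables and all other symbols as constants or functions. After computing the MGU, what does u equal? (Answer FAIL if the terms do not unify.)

r(k, k)

Decompose r/2: h(5, z, q) ≐ h(5, k, r(z, z)),  mk(empty, u) ≐ mk(empty, q).
Decompose h/3: 5 ≐ 5,  z ≐ k,  q ≐ r(z, z).
Delete trivial equation 5 ≐ 5.
Bind z := k; substituting into the one remaining equation that mentions z gives: q ≐ r(k, k).
Bind q := r(k, k); substituting into the remaining equation gives: mk(empty, u) ≐ mk(empty, r(k, k)).
Decompose mk/2: empty ≐ empty,  u ≐ r(k, k).
Delete trivial equation empty ≐ empty.
Bind u := r(k, k).
MGU = { z := k, q := r(k, k), u := r(k, k) }, so u := r(k, k).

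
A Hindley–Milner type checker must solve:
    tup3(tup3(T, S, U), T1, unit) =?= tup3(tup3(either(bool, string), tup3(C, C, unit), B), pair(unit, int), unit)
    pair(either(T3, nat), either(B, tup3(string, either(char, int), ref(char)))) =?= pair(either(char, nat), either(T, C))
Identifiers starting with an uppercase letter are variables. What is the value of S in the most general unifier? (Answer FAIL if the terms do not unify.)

tup3(tup3(string, either(char, int), ref(char)), tup3(string, either(char, int), ref(char)), unit)

Decompose tup3/3: tup3(T, S, U) =?= tup3(either(bool, string), tup3(C, C, unit), B),  T1 =?= pair(unit, int),  unit =?= unit.
Decompose tup3/3: T =?= either(bool, string),  S =?= tup3(C, C, unit),  U =?= B.
Bind T := either(bool, string); substituting into the one remaining equation that mentions T gives: pair(either(T3, nat), either(B, tup3(string, either(char, int), ref(char)))) =?= pair(either(char, nat), either(either(bool, string), C)).
Bind S := tup3(C, C, unit); no other remaining equation mentions S.
Bind U := B; no other remaining equation mentions U.
Bind T1 := pair(unit, int); no other remaining equation mentions T1.
Delete trivial equation unit =?= unit.
Decompose pair/2: either(T3, nat) =?= either(char, nat),  either(B, tup3(string, either(char, int), ref(char))) =?= either(either(bool, string), C).
Decompose either/2: T3 =?= char,  nat =?= nat.
Bind T3 := char; no other remaining equation mentions T3.
Delete trivial equation nat =?= nat.
Decompose either/2: B =?= either(bool, string),  tup3(string, either(char, int), ref(char)) =?= C.
Bind B := either(bool, string); no other remaining equation mentions B. Substituting into the earlier binding gives U := either(bool, string).
Bind C := tup3(string, either(char, int), ref(char)). Substituting into the earlier binding gives S := tup3(tup3(string, either(char, int), ref(char)), tup3(string, either(char, int), ref(char)), unit).
MGU = { T -> either(bool, string), S -> tup3(tup3(string, either(char, int), ref(char)), tup3(string, either(char, int), ref(char)), unit), U -> either(bool, string), T1 -> pair(unit, int), T3 -> char, B -> either(bool, string), C -> tup3(string, either(char, int), ref(char)) }, so S -> tup3(tup3(string, either(char, int), ref(char)), tup3(string, either(char, int), ref(char)), unit).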